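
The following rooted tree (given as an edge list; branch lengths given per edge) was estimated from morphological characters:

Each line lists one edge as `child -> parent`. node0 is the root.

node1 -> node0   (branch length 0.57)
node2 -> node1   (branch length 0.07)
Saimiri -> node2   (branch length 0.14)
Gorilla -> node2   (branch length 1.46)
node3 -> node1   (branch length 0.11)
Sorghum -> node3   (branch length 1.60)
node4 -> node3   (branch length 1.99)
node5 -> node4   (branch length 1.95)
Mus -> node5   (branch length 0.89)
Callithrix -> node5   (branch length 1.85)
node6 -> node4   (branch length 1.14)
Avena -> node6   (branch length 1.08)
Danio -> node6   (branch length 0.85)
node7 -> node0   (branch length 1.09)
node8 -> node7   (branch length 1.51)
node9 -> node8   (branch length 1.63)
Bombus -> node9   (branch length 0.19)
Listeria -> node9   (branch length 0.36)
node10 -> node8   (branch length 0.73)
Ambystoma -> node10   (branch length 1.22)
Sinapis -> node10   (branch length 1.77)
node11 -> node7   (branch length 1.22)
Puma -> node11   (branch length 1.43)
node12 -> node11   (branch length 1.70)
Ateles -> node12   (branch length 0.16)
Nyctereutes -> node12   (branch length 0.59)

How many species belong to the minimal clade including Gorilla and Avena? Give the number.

The MRCA of Gorilla and Avena is the node subtending ((Saimiri,Gorilla),(Sorghum,((Mus,Callithrix),(Avena,Danio)))).
That clade contains 7 terminal taxa: Avena, Callithrix, Danio, Gorilla, Mus, Saimiri, Sorghum.

7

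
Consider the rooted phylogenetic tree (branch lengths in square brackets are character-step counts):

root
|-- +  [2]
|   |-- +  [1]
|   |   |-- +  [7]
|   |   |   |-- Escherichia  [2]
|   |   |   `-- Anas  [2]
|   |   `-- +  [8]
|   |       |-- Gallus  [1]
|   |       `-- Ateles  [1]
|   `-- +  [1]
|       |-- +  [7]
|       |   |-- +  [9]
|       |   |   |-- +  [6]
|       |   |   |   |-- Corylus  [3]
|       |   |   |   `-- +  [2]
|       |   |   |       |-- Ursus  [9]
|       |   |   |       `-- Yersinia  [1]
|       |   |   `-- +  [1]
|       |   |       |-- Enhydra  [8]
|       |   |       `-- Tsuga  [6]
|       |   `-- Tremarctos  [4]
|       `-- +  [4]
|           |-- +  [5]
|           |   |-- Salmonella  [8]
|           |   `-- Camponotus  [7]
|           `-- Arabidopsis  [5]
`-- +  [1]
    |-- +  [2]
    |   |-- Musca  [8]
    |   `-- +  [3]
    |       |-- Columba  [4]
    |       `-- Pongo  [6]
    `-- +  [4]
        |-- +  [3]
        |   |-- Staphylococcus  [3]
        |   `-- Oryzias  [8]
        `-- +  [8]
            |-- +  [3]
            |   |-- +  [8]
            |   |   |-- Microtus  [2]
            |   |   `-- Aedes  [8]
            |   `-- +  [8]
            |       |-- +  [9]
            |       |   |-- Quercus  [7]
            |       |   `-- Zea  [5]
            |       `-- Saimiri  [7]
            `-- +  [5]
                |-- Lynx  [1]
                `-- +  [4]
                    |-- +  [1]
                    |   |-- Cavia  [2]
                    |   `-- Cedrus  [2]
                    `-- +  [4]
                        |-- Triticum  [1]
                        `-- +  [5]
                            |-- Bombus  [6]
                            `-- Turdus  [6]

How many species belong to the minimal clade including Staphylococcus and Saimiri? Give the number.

The MRCA of Staphylococcus and Saimiri is the node subtending ((Staphylococcus,Oryzias),(((Microtus,Aedes),((Quercus,Zea),Saimiri)),(Lynx,((Cavia,Cedrus),(Triticum,(Bombus,Turdus)))))).
That clade contains 13 terminal taxa: Aedes, Bombus, Cavia, Cedrus, Lynx, Microtus, Oryzias, Quercus, Saimiri, Staphylococcus, Triticum, Turdus, Zea.

13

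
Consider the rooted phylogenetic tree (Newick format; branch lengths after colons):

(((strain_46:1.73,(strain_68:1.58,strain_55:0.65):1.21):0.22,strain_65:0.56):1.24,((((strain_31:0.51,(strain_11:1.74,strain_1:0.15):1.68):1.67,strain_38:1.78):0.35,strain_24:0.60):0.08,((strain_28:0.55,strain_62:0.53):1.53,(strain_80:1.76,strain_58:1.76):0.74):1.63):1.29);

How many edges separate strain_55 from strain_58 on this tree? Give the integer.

The MRCA of strain_55 and strain_58 is the root of the tree.
From strain_55 up to that node: 4 branches. From strain_58 up to the same node: 4 branches. Total: 4 + 4 = 8.

8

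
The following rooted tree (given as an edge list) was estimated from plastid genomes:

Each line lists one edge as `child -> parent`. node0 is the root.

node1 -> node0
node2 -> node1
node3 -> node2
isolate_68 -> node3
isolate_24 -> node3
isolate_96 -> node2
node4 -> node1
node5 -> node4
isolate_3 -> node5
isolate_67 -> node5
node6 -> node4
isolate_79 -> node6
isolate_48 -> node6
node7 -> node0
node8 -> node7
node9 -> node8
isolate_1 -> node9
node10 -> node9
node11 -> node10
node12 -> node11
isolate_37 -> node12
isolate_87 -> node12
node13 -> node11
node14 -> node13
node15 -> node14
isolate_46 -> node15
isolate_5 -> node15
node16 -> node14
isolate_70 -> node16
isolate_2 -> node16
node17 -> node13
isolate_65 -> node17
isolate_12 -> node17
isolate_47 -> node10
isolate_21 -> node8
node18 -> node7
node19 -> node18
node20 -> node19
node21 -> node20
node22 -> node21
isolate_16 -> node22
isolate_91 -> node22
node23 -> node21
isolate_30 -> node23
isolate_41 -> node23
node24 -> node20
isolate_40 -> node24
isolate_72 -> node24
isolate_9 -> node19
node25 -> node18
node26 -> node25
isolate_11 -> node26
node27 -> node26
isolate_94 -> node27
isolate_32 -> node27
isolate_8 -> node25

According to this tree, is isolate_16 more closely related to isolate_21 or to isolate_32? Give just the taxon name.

isolate_32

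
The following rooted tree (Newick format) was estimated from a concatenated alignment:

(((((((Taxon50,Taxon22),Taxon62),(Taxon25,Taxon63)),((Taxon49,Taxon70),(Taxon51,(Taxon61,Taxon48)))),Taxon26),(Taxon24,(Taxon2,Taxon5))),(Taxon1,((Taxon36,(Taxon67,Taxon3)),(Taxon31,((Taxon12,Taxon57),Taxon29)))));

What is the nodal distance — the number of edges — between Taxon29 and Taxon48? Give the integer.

12

The MRCA of Taxon29 and Taxon48 is the root of the tree.
From Taxon29 up to that node: 5 branches. From Taxon48 up to the same node: 7 branches. Total: 5 + 7 = 12.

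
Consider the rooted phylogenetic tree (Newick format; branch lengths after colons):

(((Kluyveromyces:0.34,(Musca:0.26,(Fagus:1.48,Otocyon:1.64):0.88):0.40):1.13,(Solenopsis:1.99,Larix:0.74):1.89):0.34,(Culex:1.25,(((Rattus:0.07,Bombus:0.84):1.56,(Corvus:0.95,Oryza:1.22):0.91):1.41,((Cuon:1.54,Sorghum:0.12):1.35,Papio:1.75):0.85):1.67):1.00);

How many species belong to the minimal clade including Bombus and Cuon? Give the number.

The MRCA of Bombus and Cuon is the node subtending (((Rattus,Bombus),(Corvus,Oryza)),((Cuon,Sorghum),Papio)).
That clade contains 7 terminal taxa: Bombus, Corvus, Cuon, Oryza, Papio, Rattus, Sorghum.

7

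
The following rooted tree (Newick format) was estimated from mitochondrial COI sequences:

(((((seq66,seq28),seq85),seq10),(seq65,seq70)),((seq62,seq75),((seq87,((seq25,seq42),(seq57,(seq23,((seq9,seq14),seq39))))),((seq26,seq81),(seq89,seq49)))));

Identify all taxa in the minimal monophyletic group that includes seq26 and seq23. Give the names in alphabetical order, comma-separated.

Tracing seq26: it sits inside (seq26,seq81).
Tracing seq23: it sits inside (seq23,((seq9,seq14),seq39)).
The smallest clade enclosing both is ((seq87,((seq25,seq42),(seq57,(seq23,((seq9,seq14),seq39))))),((seq26,seq81),(seq89,seq49))); the answer is its 12 terminal taxa in alphabetical order.

seq14, seq23, seq25, seq26, seq39, seq42, seq49, seq57, seq81, seq87, seq89, seq9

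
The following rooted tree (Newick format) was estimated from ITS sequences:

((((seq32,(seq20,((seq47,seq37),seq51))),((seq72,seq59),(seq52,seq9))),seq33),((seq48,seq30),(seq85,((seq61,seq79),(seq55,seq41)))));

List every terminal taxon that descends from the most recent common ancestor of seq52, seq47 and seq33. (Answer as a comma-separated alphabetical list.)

seq20, seq32, seq33, seq37, seq47, seq51, seq52, seq59, seq72, seq9

Tracing seq52: it sits inside (seq52,seq9).
Tracing seq47: it sits inside (seq47,seq37).
Tracing seq33: it sits inside (((seq32,(seq20,((seq47,seq37),seq51))),((seq72,seq59),(seq52,seq9))),seq33).
The smallest clade enclosing all 3 is (((seq32,(seq20,((seq47,seq37),seq51))),((seq72,seq59),(seq52,seq9))),seq33); the answer is its 10 terminal taxa in alphabetical order.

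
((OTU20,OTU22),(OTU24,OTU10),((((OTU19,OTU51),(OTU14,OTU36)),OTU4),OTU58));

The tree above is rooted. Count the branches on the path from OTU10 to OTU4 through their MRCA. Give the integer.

The MRCA of OTU10 and OTU4 is the root of the tree.
From OTU10 up to that node: 2 branches. From OTU4 up to the same node: 3 branches. Total: 2 + 3 = 5.

5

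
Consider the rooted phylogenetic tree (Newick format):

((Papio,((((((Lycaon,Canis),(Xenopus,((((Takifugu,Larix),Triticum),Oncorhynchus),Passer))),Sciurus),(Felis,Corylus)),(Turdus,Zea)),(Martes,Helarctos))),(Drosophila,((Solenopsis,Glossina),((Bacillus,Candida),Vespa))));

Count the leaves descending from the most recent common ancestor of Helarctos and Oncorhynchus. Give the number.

15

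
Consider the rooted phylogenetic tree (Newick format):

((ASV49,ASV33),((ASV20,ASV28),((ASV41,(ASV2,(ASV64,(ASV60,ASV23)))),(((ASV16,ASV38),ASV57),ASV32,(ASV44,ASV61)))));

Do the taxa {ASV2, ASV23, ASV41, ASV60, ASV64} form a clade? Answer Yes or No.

The most recent common ancestor of these taxa subtends (ASV41,(ASV2,(ASV64,(ASV60,ASV23)))).
That clade has exactly 5 tips — every listed taxon and nothing else — so the group is monophyletic.

Yes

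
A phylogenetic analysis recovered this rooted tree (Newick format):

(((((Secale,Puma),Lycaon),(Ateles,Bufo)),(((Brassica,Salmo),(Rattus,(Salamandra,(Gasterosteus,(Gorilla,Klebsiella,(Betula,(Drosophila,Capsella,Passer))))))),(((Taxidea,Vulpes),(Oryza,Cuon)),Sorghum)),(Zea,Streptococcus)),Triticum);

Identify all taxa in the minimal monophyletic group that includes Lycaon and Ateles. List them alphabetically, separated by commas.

Tracing Lycaon: it sits inside ((Secale,Puma),Lycaon).
Tracing Ateles: it sits inside (Ateles,Bufo).
The smallest clade enclosing both is (((Secale,Puma),Lycaon),(Ateles,Bufo)); the answer is its 5 terminal taxa in alphabetical order.

Ateles, Bufo, Lycaon, Puma, Secale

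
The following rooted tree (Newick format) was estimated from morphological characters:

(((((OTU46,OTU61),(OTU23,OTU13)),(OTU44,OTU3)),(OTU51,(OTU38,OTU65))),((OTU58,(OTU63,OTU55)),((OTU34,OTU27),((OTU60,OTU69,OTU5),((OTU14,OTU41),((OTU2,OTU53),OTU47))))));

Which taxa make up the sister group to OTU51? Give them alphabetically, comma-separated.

OTU51 attaches to the tree at the node subtending (OTU51,(OTU38,OTU65)).
The other lineage descending from that same node — the sister group — is (OTU38,OTU65); its 2 tips in alphabetical order are the answer.

OTU38, OTU65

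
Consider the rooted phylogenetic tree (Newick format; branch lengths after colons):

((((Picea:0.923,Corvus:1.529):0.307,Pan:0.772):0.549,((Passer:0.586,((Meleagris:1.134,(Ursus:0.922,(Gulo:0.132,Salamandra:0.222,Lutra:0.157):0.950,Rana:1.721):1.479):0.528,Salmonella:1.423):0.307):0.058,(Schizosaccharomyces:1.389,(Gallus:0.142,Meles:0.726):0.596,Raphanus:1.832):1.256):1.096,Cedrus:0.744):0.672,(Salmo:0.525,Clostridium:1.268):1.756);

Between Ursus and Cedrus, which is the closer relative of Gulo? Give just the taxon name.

Ursus

The MRCA of Gulo and Ursus subtends (Ursus,(Gulo,Salamandra,Lutra),Rana) (5 taxa).
The MRCA of Gulo and Cedrus subtends (((Picea,Corvus),Pan),((Passer,((Meleagris,(Ursus,(Gulo,Salamandra,Lutra),Rana)),Salmonella)),(Schizosaccharomyces,(Gallus,Meles),Raphanus)),Cedrus) (16 taxa).
The first is nested inside the second, so Gulo shares a more recent common ancestor with Ursus.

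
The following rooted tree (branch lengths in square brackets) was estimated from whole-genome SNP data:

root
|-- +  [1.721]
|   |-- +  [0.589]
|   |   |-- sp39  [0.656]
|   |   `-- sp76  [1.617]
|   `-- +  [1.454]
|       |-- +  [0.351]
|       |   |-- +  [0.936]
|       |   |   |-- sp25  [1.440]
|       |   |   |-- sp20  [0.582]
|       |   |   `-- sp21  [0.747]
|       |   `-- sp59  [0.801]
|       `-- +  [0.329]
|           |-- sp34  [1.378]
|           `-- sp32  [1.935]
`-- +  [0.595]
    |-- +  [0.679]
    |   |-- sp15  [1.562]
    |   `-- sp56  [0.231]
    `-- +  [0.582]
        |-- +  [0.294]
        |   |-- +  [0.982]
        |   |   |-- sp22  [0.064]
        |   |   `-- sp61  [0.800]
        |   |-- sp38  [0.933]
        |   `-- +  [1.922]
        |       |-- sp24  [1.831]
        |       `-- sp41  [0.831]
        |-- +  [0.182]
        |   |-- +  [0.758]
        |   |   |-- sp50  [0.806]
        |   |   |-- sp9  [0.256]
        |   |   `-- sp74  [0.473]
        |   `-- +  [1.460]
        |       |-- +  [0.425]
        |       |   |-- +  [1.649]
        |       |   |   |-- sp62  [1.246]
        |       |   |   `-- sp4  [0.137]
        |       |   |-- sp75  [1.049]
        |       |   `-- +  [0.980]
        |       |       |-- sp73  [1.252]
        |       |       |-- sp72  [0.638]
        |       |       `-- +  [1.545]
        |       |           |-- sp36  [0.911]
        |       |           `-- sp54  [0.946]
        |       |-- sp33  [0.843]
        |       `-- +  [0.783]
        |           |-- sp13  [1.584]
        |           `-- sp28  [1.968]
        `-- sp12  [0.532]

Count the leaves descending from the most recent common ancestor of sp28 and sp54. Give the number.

The MRCA of sp28 and sp54 is the node subtending (((sp62,sp4),sp75,(sp73,sp72,(sp36,sp54))),sp33,(sp13,sp28)).
That clade contains 10 terminal taxa: sp13, sp28, sp33, sp36, sp4, sp54, sp62, sp72, sp73, sp75.

10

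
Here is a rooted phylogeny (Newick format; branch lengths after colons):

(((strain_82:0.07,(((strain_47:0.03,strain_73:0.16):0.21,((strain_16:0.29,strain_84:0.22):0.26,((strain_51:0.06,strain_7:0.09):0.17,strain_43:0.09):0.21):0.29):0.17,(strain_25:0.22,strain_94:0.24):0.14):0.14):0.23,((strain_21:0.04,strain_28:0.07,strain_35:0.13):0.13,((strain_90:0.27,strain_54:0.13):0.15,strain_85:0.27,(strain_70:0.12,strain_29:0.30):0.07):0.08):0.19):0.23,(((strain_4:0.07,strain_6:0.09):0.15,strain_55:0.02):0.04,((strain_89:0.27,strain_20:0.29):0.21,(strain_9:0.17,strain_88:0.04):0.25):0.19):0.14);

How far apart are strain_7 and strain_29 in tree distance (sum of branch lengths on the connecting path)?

The path runs strain_7 → … → MRCA → … → strain_29; the MRCA is the node subtending ((strain_82,(((strain_47,strain_73),((strain_16,strain_84),((strain_51,strain_7),strain_43))),(strain_25,strain_94))),((strain_21,strain_28,strain_35),((strain_90,strain_54),strain_85,(strain_70,strain_29)))).
Branch lengths along that path: 0.09 + 0.17 + 0.21 + 0.29 + 0.17 + 0.14 + 0.23 + 0.19 + 0.08 + 0.07 + 0.30 = 1.94.

1.94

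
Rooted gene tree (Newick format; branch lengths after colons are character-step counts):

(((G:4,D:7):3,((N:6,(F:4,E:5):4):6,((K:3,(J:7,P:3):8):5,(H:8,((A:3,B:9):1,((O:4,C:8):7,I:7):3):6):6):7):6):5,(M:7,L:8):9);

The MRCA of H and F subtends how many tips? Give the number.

12

The MRCA of H and F is the node subtending ((N,(F,E)),((K,(J,P)),(H,((A,B),((O,C),I))))).
That clade contains 12 terminal taxa: A, B, C, E, F, H, I, J, K, N, O, P.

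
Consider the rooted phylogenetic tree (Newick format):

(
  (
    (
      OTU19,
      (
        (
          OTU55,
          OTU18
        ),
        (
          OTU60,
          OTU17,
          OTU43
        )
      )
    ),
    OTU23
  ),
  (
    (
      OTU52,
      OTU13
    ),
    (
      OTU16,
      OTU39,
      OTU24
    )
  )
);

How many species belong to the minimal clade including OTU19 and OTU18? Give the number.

6

The MRCA of OTU19 and OTU18 is the node subtending (OTU19,((OTU55,OTU18),(OTU60,OTU17,OTU43))).
That clade contains 6 terminal taxa: OTU17, OTU18, OTU19, OTU43, OTU55, OTU60.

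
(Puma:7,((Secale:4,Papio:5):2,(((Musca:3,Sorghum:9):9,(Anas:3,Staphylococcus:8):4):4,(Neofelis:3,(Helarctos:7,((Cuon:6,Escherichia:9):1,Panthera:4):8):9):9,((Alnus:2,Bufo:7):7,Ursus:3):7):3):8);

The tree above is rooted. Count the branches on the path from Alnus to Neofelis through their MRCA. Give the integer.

5

The MRCA of Alnus and Neofelis is the node subtending (((Musca,Sorghum),(Anas,Staphylococcus)),(Neofelis,(Helarctos,((Cuon,Escherichia),Panthera))),((Alnus,Bufo),Ursus)).
From Alnus up to that node: 3 branches. From Neofelis up to the same node: 2 branches. Total: 3 + 2 = 5.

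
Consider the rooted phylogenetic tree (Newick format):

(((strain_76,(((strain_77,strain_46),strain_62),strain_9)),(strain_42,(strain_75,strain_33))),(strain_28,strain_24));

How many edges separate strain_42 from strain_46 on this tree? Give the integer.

7

The MRCA of strain_42 and strain_46 is the node subtending ((strain_76,(((strain_77,strain_46),strain_62),strain_9)),(strain_42,(strain_75,strain_33))).
From strain_42 up to that node: 2 branches. From strain_46 up to the same node: 5 branches. Total: 2 + 5 = 7.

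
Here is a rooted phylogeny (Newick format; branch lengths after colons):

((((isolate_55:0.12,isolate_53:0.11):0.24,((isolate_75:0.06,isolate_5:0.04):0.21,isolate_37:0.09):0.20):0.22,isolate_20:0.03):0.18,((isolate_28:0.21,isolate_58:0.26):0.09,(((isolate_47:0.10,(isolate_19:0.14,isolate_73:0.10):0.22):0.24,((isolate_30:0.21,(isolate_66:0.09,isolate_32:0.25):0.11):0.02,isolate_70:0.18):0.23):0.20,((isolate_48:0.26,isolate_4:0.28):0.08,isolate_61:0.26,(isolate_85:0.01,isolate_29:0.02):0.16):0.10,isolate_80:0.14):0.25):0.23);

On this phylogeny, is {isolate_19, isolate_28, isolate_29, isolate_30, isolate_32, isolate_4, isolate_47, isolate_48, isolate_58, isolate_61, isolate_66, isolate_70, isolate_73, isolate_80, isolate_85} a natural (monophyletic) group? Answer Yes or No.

Yes

The most recent common ancestor of these taxa subtends ((isolate_28,isolate_58),(((isolate_47,(isolate_19,isolate_73)),((isolate_30,(isolate_66,isolate_32)),isolate_70)),((isolate_48,isolate_4),isolate_61,(isolate_85,isolate_29)),isolate_80)).
That clade has exactly 15 tips — every listed taxon and nothing else — so the group is monophyletic.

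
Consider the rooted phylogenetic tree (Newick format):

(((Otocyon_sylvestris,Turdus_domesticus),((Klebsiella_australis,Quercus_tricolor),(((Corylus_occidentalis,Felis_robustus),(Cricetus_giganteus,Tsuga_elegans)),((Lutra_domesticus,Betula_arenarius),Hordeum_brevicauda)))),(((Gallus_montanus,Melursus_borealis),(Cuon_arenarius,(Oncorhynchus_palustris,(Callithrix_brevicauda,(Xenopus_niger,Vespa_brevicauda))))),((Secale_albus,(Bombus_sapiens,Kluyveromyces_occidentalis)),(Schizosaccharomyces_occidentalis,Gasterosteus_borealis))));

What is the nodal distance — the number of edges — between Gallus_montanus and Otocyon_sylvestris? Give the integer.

The MRCA of Gallus_montanus and Otocyon_sylvestris is the root of the tree.
From Gallus_montanus up to that node: 4 branches. From Otocyon_sylvestris up to the same node: 3 branches. Total: 4 + 3 = 7.

7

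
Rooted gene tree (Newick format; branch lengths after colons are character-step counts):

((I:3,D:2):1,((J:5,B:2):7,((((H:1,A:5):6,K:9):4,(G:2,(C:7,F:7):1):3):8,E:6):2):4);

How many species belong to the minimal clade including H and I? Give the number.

11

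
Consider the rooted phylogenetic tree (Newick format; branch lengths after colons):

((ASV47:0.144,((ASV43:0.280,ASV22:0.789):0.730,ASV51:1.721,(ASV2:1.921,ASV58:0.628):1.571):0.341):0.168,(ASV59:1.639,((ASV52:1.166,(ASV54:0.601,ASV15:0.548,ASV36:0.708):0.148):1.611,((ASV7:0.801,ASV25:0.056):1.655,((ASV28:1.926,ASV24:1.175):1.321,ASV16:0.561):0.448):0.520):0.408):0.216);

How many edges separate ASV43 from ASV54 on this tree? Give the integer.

9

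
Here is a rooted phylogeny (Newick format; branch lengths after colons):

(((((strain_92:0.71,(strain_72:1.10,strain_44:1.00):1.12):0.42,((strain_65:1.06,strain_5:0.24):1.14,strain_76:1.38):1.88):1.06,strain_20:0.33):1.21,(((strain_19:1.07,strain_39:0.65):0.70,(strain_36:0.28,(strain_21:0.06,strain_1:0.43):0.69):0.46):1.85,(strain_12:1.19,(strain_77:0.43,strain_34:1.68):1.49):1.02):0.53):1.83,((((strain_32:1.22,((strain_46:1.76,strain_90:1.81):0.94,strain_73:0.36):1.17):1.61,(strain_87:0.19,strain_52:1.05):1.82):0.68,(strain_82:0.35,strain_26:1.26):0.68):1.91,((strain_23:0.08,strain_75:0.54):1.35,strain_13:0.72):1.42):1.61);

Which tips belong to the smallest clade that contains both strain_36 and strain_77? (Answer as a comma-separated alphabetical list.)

Tracing strain_36: it sits inside (strain_36,(strain_21,strain_1)).
Tracing strain_77: it sits inside (strain_77,strain_34).
The smallest clade enclosing both is (((strain_19,strain_39),(strain_36,(strain_21,strain_1))),(strain_12,(strain_77,strain_34))); the answer is its 8 terminal taxa in alphabetical order.

strain_1, strain_12, strain_19, strain_21, strain_34, strain_36, strain_39, strain_77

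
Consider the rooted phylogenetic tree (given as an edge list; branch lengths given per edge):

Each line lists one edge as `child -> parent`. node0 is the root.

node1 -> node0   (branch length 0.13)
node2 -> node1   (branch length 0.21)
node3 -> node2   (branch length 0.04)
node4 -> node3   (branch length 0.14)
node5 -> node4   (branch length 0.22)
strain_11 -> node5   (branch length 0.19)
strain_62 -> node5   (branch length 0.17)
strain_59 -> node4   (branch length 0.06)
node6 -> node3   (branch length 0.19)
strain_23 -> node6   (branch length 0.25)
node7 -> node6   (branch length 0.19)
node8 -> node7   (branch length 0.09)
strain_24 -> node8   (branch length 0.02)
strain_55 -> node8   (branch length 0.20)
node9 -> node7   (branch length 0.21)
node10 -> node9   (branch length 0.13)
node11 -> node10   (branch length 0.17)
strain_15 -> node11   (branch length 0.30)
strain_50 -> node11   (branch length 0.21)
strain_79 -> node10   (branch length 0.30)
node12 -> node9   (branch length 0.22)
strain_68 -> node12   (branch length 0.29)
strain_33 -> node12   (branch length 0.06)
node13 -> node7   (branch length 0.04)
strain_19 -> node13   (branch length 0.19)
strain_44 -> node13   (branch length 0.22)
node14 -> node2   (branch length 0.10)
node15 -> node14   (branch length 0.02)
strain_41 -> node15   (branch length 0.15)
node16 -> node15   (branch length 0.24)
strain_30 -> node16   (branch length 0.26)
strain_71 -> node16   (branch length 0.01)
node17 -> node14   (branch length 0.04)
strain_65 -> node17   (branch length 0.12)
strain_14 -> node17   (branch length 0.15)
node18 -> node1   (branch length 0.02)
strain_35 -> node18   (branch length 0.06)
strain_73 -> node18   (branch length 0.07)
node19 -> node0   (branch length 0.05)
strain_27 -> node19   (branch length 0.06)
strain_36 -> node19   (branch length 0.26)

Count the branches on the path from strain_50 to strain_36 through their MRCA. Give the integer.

11

The MRCA of strain_50 and strain_36 is the root of the tree.
From strain_50 up to that node: 9 branches. From strain_36 up to the same node: 2 branches. Total: 9 + 2 = 11.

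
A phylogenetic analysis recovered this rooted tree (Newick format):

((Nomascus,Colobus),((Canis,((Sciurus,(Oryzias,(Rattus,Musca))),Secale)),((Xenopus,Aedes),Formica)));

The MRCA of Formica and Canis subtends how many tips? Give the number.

9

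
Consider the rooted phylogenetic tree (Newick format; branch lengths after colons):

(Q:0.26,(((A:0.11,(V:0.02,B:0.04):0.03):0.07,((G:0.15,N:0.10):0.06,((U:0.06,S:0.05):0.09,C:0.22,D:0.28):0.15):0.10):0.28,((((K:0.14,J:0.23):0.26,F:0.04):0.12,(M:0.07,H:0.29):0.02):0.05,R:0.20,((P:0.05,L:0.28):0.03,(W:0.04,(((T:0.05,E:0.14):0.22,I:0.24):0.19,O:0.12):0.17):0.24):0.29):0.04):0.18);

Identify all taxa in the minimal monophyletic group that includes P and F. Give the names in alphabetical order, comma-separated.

Tracing P: it sits inside (P,L).
Tracing F: it sits inside ((K,J),F).
The smallest clade enclosing both is ((((K,J),F),(M,H)),R,((P,L),(W,(((T,E),I),O)))); the answer is its 13 terminal taxa in alphabetical order.

E, F, H, I, J, K, L, M, O, P, R, T, W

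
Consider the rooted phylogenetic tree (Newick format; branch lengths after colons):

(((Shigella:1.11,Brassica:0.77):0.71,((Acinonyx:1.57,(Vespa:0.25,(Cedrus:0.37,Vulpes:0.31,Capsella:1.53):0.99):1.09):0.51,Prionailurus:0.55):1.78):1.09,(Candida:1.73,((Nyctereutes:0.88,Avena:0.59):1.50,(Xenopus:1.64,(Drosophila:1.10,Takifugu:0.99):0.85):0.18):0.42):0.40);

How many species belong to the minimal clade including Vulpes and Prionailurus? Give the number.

The MRCA of Vulpes and Prionailurus is the node subtending ((Acinonyx,(Vespa,(Cedrus,Vulpes,Capsella))),Prionailurus).
That clade contains 6 terminal taxa: Acinonyx, Capsella, Cedrus, Prionailurus, Vespa, Vulpes.

6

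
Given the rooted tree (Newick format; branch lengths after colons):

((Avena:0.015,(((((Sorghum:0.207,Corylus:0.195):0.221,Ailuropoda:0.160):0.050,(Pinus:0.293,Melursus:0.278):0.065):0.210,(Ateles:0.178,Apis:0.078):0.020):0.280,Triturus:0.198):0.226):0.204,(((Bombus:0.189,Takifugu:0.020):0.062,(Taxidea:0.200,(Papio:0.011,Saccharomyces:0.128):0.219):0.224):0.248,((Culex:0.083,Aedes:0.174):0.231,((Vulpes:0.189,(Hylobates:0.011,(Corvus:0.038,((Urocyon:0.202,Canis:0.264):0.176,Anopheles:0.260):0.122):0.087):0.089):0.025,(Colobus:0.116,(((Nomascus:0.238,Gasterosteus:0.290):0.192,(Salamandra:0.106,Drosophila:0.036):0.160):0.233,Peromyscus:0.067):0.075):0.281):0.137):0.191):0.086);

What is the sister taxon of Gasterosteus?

Gasterosteus attaches to the tree at the node subtending (Nomascus,Gasterosteus).
The other lineage descending from that same node — the sister group — is the single tip Nomascus.

Nomascus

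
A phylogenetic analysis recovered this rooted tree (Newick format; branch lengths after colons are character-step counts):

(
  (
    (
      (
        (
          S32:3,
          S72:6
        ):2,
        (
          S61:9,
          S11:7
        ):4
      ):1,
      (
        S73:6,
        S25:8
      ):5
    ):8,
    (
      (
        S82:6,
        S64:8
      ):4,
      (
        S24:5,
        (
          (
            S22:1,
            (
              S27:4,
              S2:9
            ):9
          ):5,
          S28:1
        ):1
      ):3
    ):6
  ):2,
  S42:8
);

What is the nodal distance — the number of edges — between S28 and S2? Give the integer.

4

The MRCA of S28 and S2 is the node subtending ((S22,(S27,S2)),S28).
From S28 up to that node: 1 branch. From S2 up to the same node: 3 branches. Total: 1 + 3 = 4.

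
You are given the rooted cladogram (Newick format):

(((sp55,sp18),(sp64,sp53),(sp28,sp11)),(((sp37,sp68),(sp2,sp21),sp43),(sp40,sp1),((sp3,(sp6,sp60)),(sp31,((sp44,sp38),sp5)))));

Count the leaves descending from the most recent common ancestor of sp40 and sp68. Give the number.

14

The MRCA of sp40 and sp68 is the node subtending (((sp37,sp68),(sp2,sp21),sp43),(sp40,sp1),((sp3,(sp6,sp60)),(sp31,((sp44,sp38),sp5)))).
That clade contains 14 terminal taxa: sp1, sp2, sp21, sp3, sp31, sp37, sp38, sp40, sp43, sp44, sp5, sp6, sp60, sp68.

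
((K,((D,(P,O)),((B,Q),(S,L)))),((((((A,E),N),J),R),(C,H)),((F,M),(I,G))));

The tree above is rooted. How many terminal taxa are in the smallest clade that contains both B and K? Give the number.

The MRCA of B and K is the node subtending (K,((D,(P,O)),((B,Q),(S,L)))).
That clade contains 8 terminal taxa: B, D, K, L, O, P, Q, S.

8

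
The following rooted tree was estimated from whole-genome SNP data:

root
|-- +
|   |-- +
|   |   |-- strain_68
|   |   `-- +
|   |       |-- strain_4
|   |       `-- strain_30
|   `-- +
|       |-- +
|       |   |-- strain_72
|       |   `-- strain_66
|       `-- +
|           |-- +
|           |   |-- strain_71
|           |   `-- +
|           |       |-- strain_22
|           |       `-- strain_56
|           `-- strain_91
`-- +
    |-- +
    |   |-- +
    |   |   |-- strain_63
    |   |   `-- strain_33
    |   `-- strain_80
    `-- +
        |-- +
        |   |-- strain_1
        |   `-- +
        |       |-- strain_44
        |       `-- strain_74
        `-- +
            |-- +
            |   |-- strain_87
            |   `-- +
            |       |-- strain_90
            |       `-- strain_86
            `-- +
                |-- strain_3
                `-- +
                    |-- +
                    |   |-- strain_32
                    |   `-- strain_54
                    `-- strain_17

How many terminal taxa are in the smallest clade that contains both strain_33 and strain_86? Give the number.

The MRCA of strain_33 and strain_86 is the node subtending (((strain_63,strain_33),strain_80),((strain_1,(strain_44,strain_74)),((strain_87,(strain_90,strain_86)),(strain_3,((strain_32,strain_54),strain_17))))).
That clade contains 13 terminal taxa: strain_1, strain_17, strain_3, strain_32, strain_33, strain_44, strain_54, strain_63, strain_74, strain_80, strain_86, strain_87, strain_90.

13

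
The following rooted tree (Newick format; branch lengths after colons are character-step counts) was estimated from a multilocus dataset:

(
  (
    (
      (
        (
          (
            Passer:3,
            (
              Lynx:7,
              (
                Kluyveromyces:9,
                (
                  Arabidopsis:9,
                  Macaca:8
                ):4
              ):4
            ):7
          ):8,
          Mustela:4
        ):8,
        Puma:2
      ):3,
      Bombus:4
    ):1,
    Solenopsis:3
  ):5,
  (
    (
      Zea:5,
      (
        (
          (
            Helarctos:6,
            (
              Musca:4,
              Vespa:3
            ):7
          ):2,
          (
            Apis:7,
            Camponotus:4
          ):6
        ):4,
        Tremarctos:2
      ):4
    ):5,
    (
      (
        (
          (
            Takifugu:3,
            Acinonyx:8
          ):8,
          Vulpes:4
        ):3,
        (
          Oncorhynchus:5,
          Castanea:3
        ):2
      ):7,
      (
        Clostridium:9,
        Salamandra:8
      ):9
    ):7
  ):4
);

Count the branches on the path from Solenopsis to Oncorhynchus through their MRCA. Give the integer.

7

The MRCA of Solenopsis and Oncorhynchus is the root of the tree.
From Solenopsis up to that node: 2 branches. From Oncorhynchus up to the same node: 5 branches. Total: 2 + 5 = 7.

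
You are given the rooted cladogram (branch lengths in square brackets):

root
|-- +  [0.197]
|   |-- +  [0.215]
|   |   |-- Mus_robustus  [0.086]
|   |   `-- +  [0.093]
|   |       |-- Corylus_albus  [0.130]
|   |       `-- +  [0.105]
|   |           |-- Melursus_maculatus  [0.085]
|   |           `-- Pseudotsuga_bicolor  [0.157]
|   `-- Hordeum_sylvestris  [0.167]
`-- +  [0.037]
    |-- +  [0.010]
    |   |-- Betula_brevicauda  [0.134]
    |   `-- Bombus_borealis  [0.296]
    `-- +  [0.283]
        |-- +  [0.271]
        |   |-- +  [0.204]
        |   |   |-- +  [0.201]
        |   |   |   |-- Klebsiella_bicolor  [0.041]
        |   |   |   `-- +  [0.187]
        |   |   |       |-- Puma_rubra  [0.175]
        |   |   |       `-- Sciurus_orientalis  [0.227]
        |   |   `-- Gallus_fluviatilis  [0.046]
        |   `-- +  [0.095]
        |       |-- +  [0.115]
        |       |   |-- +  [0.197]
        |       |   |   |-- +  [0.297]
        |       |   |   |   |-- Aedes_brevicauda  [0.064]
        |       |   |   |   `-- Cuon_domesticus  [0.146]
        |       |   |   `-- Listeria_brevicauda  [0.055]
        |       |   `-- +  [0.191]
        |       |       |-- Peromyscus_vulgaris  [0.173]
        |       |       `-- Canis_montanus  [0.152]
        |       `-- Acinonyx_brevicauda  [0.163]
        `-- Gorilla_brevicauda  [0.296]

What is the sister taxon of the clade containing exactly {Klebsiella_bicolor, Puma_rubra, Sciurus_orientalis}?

The clade containing exactly {Klebsiella_bicolor, Puma_rubra, Sciurus_orientalis} attaches to the tree at the node subtending ((Klebsiella_bicolor,(Puma_rubra,Sciurus_orientalis)),Gallus_fluviatilis).
The other lineage descending from that same node — the sister group — is the single tip Gallus_fluviatilis.

Gallus_fluviatilis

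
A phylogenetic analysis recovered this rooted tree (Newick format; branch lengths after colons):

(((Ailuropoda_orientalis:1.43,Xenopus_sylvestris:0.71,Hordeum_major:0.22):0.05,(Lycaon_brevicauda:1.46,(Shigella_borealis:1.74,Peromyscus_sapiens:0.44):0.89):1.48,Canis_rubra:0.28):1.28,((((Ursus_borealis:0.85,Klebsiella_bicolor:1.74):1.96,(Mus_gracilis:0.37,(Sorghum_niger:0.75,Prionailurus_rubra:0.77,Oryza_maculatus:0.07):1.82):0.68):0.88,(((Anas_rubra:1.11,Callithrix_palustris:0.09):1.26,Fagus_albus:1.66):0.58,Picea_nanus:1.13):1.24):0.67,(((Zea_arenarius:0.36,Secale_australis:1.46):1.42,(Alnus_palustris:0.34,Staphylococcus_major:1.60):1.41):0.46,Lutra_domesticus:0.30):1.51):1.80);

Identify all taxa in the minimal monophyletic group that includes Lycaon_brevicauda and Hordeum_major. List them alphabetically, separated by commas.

Ailuropoda_orientalis, Canis_rubra, Hordeum_major, Lycaon_brevicauda, Peromyscus_sapiens, Shigella_borealis, Xenopus_sylvestris

Tracing Lycaon_brevicauda: it sits inside (Lycaon_brevicauda,(Shigella_borealis,Peromyscus_sapiens)).
Tracing Hordeum_major: it sits inside (Ailuropoda_orientalis,Xenopus_sylvestris,Hordeum_major).
The smallest clade enclosing both is ((Ailuropoda_orientalis,Xenopus_sylvestris,Hordeum_major),(Lycaon_brevicauda,(Shigella_borealis,Peromyscus_sapiens)),Canis_rubra); the answer is its 7 terminal taxa in alphabetical order.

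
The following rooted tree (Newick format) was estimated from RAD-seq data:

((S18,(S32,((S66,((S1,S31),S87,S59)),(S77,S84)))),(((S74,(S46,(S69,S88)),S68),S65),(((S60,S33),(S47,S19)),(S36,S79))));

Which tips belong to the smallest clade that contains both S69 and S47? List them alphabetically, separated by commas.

S19, S33, S36, S46, S47, S60, S65, S68, S69, S74, S79, S88

Tracing S69: it sits inside (S69,S88).
Tracing S47: it sits inside (S47,S19).
The smallest clade enclosing both is (((S74,(S46,(S69,S88)),S68),S65),(((S60,S33),(S47,S19)),(S36,S79))); the answer is its 12 terminal taxa in alphabetical order.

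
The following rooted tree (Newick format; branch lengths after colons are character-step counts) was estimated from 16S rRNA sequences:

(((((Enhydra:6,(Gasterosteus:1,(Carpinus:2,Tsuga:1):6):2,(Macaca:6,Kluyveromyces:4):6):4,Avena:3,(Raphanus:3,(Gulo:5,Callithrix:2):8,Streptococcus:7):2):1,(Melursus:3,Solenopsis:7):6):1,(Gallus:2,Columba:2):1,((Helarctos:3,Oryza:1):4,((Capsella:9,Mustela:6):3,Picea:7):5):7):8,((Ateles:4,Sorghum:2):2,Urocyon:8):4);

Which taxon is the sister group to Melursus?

Melursus attaches to the tree at the node subtending (Melursus,Solenopsis).
The other lineage descending from that same node — the sister group — is the single tip Solenopsis.

Solenopsis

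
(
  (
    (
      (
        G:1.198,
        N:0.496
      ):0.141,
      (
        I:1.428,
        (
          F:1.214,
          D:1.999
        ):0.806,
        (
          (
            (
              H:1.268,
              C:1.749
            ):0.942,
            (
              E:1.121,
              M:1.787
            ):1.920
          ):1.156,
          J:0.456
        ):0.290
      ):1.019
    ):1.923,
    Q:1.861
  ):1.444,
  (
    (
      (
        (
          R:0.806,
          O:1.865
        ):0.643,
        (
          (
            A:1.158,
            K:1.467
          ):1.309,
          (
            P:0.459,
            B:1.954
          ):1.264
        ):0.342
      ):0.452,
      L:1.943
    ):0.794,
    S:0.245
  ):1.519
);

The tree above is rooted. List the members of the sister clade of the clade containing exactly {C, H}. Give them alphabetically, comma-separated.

The clade containing exactly {C, H} attaches to the tree at the node subtending ((H,C),(E,M)).
The other lineage descending from that same node — the sister group — is (E,M); its 2 tips in alphabetical order are the answer.

E, M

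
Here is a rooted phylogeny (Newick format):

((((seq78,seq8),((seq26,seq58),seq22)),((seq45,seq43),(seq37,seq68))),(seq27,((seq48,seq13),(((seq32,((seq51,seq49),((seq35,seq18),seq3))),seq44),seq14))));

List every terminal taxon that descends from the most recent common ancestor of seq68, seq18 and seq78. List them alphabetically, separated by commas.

seq13, seq14, seq18, seq22, seq26, seq27, seq3, seq32, seq35, seq37, seq43, seq44, seq45, seq48, seq49, seq51, seq58, seq68, seq78, seq8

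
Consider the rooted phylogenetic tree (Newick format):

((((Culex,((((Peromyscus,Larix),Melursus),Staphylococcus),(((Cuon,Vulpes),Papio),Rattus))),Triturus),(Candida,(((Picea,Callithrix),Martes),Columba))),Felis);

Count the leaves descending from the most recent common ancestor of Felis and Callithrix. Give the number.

16

The MRCA of Felis and Callithrix is the root, so the clade is the entire tree.
That clade contains 16 terminal taxa: Callithrix, Candida, Columba, Culex, Cuon, Felis, Larix, Martes, Melursus, Papio, Peromyscus, Picea, Rattus, Staphylococcus, Triturus, Vulpes.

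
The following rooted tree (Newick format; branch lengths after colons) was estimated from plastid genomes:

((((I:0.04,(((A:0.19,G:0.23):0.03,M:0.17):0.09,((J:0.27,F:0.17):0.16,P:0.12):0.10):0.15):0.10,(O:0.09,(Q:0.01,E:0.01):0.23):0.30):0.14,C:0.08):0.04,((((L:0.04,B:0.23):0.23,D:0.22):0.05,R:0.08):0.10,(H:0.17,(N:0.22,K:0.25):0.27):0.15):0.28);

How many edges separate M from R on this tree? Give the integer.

The MRCA of M and R is the root of the tree.
From M up to that node: 6 branches. From R up to the same node: 3 branches. Total: 6 + 3 = 9.

9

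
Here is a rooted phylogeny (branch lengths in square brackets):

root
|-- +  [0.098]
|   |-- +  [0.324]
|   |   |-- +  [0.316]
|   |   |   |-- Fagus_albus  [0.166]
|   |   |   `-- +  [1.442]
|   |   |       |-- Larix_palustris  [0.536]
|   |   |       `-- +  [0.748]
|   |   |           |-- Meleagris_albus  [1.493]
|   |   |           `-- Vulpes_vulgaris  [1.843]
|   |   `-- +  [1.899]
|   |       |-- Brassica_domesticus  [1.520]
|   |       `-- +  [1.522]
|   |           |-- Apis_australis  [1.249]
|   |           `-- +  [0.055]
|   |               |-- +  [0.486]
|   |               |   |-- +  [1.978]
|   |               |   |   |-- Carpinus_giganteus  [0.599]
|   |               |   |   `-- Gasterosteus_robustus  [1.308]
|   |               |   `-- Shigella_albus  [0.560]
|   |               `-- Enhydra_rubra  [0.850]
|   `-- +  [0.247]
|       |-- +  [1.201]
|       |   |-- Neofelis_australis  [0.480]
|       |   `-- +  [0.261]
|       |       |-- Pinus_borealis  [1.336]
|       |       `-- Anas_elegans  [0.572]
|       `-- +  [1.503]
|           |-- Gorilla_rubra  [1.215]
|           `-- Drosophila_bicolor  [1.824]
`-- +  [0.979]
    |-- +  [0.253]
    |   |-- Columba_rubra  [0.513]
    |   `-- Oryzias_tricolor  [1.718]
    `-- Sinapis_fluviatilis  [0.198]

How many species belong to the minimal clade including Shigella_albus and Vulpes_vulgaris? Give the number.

10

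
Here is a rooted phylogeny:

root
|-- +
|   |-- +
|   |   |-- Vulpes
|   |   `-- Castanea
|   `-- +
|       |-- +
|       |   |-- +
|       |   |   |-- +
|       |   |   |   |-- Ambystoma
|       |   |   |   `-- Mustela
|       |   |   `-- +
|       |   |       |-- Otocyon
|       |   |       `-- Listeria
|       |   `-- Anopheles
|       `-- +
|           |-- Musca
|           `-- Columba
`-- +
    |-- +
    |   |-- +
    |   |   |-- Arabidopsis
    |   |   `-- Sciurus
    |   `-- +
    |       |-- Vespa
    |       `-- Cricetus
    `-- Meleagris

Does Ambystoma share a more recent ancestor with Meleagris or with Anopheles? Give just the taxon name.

Anopheles

The MRCA of Ambystoma and Anopheles subtends (((Ambystoma,Mustela),(Otocyon,Listeria)),Anopheles) (5 taxa).
The MRCA of Ambystoma and Meleagris is the root, subtending the entire tree (14 taxa).
The first is nested inside the second, so Ambystoma shares a more recent common ancestor with Anopheles.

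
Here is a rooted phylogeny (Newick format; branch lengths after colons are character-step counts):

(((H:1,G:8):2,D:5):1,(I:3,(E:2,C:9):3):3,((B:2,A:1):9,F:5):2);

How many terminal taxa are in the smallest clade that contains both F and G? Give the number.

9

The MRCA of F and G is the root, so the clade is the entire tree.
That clade contains 9 terminal taxa: A, B, C, D, E, F, G, H, I.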